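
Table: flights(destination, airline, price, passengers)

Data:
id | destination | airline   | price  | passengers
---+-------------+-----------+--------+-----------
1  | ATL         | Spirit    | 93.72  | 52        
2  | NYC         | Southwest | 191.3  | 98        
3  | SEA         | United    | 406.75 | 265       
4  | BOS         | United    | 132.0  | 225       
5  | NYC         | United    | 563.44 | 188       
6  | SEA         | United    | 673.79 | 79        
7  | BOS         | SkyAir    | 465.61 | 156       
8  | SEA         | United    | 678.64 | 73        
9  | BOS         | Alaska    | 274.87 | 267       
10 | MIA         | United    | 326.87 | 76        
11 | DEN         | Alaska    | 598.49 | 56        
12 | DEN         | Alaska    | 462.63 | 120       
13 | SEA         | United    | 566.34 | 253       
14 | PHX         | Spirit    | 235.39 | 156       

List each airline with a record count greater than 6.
SELECT airline, COUNT(*) as cnt
FROM flights
GROUP BY airline
HAVING COUNT(*) > 6

Result:
  United: 7

Note: HAVING filters groups after aggregation, WHERE filters rows before.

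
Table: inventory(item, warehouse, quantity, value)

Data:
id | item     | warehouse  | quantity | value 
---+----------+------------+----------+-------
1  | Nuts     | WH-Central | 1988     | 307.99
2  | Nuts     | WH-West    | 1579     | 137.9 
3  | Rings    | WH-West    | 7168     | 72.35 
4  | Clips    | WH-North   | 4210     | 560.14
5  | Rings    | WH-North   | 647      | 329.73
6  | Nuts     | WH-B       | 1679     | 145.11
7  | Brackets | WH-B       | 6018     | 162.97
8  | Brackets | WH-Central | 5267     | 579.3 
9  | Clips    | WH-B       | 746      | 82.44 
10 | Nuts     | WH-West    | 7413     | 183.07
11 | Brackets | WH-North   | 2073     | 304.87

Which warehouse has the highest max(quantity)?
SELECT warehouse, MAX(quantity) as val
FROM inventory
GROUP BY warehouse
ORDER BY val DESC
LIMIT 1

Result: WH-West with max(quantity) = 7413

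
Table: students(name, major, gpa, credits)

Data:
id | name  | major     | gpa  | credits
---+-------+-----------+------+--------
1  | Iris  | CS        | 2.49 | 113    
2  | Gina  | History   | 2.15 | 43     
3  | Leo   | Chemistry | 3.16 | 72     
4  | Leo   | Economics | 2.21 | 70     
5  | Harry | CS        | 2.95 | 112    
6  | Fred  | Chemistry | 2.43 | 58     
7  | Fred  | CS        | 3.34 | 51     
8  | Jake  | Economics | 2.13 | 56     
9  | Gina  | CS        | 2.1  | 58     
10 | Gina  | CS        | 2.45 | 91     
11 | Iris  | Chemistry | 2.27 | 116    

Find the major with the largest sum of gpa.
SELECT major, SUM(gpa) as val
FROM students
GROUP BY major
ORDER BY val DESC
LIMIT 1

Result: CS with sum(gpa) = 13.33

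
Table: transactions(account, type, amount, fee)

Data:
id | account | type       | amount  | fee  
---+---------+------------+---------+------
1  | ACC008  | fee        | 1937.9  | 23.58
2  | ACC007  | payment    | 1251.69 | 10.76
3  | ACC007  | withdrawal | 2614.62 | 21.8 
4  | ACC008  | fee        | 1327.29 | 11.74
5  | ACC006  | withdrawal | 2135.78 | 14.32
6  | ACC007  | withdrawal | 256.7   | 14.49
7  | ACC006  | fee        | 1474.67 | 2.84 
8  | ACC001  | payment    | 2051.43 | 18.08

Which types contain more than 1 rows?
SELECT type, COUNT(*) as cnt
FROM transactions
GROUP BY type
HAVING COUNT(*) > 1

Result:
  fee: 3
  payment: 2
  withdrawal: 3

Note: HAVING filters groups after aggregation, WHERE filters rows before.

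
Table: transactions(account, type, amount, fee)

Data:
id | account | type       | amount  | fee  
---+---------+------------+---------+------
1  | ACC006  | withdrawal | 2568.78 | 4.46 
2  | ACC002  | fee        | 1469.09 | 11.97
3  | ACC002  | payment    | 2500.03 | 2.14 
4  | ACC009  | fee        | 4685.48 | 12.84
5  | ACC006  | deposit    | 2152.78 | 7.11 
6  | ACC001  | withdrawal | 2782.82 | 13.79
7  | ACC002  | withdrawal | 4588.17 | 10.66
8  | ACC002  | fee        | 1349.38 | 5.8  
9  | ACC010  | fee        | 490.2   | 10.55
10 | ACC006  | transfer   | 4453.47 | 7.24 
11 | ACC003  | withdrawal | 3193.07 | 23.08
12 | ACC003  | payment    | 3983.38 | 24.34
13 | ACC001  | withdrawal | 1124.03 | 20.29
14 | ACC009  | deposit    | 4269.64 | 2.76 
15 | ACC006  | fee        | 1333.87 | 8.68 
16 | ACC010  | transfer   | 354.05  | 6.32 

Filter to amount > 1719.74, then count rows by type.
SELECT type, COUNT(*)
FROM transactions
WHERE amount > 1719.74
GROUP BY type

Note: WHERE filters rows before grouping.

Result:
  deposit: 2
  fee: 1
  payment: 2
  transfer: 1
  withdrawal: 4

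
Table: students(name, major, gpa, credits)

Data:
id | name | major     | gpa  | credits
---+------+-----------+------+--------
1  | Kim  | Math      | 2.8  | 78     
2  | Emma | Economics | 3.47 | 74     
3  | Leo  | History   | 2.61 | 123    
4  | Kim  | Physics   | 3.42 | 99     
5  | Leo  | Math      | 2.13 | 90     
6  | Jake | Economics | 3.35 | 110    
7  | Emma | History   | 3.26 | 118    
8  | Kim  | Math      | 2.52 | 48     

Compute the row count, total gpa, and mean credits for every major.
SELECT major,
       COUNT(*) as cnt,
       SUM(gpa) as total_gpa,
       AVG(credits) as avg_credits
FROM students
GROUP BY major

Result:
  Economics: 2 records, 6.82 total gpa, 92.00 avg credits
  History: 2 records, 5.87 total gpa, 120.50 avg credits
  Math: 3 records, 7.45 total gpa, 72.00 avg credits
  Physics: 1 records, 3.42 total gpa, 99.00 avg credits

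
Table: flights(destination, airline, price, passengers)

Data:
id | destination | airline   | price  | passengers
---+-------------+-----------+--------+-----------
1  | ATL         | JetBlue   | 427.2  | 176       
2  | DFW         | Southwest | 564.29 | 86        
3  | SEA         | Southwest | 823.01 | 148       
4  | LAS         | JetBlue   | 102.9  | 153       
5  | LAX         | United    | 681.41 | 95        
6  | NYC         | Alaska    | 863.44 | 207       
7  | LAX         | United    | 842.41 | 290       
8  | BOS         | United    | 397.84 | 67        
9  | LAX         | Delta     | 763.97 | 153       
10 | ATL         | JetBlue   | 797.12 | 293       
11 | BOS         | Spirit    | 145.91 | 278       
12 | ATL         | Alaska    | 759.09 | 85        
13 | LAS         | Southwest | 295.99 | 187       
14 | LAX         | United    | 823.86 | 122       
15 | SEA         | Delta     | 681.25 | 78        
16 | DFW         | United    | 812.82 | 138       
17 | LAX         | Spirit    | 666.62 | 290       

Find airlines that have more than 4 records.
SELECT airline, COUNT(*) as cnt
FROM flights
GROUP BY airline
HAVING COUNT(*) > 4

Result:
  United: 5

Note: HAVING filters groups after aggregation, WHERE filters rows before.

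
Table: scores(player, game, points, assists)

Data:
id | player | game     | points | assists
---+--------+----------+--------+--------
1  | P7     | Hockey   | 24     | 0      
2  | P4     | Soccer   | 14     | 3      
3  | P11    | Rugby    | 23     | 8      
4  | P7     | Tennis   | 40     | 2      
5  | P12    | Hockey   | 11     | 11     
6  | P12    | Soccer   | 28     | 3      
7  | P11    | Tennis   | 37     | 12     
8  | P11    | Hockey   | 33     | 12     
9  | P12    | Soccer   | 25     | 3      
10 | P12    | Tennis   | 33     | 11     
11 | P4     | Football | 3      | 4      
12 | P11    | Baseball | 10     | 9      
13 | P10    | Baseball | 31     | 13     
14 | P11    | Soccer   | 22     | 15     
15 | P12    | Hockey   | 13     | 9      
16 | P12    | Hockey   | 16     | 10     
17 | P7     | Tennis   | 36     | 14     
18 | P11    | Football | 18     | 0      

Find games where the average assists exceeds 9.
SELECT game, AVG(assists)
FROM scores
GROUP BY game
HAVING AVG(assists) > 9

Result:
  Baseball: avg=11.00
  Tennis: avg=9.75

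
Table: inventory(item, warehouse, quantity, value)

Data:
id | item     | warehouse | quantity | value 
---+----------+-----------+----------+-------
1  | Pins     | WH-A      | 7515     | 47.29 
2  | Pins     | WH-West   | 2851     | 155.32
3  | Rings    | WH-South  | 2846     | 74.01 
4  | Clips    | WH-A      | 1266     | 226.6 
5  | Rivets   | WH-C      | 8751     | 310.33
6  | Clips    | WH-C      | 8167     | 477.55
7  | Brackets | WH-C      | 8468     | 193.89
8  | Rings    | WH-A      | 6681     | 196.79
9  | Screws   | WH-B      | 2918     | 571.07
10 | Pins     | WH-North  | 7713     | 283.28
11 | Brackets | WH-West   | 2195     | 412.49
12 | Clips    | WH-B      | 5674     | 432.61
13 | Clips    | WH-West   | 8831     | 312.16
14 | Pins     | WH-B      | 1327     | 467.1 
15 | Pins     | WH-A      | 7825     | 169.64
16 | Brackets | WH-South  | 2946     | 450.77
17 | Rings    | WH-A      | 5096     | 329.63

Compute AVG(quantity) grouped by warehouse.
SELECT warehouse, AVG(quantity) as result
FROM inventory
GROUP BY warehouse

Result:
  WH-A: 5676.60
  WH-B: 3306.33
  WH-C: 8462.00
  WH-North: 7713.00
  WH-South: 2896.00
  WH-West: 4625.67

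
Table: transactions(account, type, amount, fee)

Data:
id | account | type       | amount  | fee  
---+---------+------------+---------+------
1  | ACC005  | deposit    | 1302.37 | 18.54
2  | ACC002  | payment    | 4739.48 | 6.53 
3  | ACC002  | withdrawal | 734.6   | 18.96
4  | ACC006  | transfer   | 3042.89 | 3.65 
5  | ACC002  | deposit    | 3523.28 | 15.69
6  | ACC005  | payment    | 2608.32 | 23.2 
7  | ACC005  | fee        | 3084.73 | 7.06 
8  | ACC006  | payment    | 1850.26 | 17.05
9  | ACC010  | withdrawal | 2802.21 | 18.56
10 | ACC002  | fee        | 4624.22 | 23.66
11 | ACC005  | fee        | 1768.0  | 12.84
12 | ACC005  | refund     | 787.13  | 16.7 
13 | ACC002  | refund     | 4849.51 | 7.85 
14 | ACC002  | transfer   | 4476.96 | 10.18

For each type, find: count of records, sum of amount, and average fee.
SELECT type,
       COUNT(*) as cnt,
       SUM(amount) as total_amount,
       AVG(fee) as avg_fee
FROM transactions
GROUP BY type

Result:
  deposit: 2 records, 4825.65 total amount, 17.12 avg fee
  fee: 3 records, 9476.95 total amount, 14.52 avg fee
  payment: 3 records, 9198.06 total amount, 15.59 avg fee
  refund: 2 records, 5636.64 total amount, 12.28 avg fee
  transfer: 2 records, 7519.85 total amount, 6.92 avg fee
  withdrawal: 2 records, 3536.81 total amount, 18.76 avg fee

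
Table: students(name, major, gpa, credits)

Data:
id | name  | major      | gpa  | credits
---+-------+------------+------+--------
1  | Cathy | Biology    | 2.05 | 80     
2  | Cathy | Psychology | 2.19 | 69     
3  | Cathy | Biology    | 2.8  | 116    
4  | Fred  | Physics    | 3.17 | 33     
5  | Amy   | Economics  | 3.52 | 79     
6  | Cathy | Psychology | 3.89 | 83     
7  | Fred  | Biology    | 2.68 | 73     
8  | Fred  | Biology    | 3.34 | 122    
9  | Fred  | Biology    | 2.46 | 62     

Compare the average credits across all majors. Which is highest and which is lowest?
SELECT major, AVG(credits)
FROM students
GROUP BY major
ORDER BY AVG(credits)

All groups:
  Physics: 33.00
  Psychology: 76.00
  Economics: 79.00
  Biology: 90.60

Highest: Biology (90.60)
Lowest: Physics (33.00)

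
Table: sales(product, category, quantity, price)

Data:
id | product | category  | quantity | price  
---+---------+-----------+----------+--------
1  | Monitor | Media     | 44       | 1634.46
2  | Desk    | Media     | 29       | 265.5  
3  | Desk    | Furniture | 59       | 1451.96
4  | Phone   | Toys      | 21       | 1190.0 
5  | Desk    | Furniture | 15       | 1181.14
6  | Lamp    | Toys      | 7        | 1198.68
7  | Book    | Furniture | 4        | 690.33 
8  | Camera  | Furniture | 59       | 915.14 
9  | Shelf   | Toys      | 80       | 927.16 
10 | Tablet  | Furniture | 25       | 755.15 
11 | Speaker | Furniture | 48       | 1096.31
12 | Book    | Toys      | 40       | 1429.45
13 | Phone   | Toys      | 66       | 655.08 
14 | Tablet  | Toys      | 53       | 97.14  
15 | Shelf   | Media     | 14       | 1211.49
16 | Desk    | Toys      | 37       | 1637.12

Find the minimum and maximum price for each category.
SELECT category, MIN(price), MAX(price)
FROM sales
GROUP BY category

Result:
  Furniture: min=690.33, max=1451.96
  Media: min=265.50, max=1634.46
  Toys: min=97.14, max=1637.12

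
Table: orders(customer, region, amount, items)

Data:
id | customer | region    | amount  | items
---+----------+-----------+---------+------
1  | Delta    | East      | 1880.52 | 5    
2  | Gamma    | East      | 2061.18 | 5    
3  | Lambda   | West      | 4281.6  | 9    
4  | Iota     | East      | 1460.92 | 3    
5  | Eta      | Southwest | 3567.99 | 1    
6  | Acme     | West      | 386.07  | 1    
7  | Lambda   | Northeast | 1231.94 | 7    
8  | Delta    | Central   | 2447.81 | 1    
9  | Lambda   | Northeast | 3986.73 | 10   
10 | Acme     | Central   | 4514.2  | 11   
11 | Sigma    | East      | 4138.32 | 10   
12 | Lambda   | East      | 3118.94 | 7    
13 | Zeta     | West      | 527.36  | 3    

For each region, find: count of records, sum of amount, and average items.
SELECT region,
       COUNT(*) as cnt,
       SUM(amount) as total_amount,
       AVG(items) as avg_items
FROM orders
GROUP BY region

Result:
  Central: 2 records, 6962.01 total amount, 6.00 avg items
  East: 5 records, 12659.88 total amount, 6.00 avg items
  Northeast: 2 records, 5218.67 total amount, 8.50 avg items
  Southwest: 1 records, 3567.99 total amount, 1.00 avg items
  West: 3 records, 5195.03 total amount, 4.33 avg items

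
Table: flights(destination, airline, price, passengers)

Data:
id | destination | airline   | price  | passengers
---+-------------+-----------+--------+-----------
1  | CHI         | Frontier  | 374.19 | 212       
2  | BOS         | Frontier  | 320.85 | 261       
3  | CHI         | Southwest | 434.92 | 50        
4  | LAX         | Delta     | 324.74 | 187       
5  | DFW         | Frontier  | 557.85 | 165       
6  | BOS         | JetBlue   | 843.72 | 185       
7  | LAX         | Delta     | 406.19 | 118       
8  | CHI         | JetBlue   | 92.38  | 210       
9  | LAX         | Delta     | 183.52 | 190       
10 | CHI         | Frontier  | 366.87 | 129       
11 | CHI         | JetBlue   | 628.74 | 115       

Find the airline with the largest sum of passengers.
SELECT airline, SUM(passengers) as val
FROM flights
GROUP BY airline
ORDER BY val DESC
LIMIT 1

Result: Frontier with sum(passengers) = 767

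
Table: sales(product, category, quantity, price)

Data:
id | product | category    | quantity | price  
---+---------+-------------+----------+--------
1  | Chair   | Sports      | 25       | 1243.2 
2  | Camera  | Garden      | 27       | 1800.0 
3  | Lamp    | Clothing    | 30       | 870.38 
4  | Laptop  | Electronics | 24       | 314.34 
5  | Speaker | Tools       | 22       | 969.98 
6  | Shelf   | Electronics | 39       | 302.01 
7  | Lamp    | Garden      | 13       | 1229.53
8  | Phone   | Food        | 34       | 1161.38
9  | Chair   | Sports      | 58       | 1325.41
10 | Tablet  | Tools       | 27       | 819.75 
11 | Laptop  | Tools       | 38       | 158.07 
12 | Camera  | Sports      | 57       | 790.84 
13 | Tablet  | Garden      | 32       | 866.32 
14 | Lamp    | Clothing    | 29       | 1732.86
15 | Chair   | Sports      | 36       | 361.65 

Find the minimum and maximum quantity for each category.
SELECT category, MIN(quantity), MAX(quantity)
FROM sales
GROUP BY category

Result:
  Clothing: min=29, max=30
  Electronics: min=24, max=39
  Food: min=34, max=34
  Garden: min=13, max=32
  Sports: min=25, max=58
  Tools: min=22, max=38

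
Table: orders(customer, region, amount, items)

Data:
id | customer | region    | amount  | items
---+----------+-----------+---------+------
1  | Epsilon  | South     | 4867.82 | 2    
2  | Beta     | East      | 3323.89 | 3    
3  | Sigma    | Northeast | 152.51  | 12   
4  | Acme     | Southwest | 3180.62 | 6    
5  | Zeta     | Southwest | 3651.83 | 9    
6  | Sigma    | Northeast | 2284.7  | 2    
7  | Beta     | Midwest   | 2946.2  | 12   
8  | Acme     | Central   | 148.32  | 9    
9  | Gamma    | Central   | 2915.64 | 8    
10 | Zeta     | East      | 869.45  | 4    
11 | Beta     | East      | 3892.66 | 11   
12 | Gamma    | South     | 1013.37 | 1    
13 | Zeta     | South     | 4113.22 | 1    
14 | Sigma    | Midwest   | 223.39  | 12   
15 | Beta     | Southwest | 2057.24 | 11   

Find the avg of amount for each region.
SELECT region, AVG(amount) as result
FROM orders
GROUP BY region

Result:
  Central: 1531.98
  East: 2695.33
  Midwest: 1584.80
  Northeast: 1218.61
  South: 3331.47
  Southwest: 2963.23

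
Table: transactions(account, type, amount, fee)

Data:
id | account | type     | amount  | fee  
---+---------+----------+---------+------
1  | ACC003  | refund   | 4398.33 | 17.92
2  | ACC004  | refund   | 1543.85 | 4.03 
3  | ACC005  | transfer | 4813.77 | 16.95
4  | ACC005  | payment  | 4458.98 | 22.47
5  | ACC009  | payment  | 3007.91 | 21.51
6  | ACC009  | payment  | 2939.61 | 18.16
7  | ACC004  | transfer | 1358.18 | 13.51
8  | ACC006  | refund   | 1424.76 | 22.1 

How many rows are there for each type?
SELECT type, COUNT(*) as count
FROM transactions
GROUP BY type

Result:
  payment: 3
  refund: 3
  transfer: 2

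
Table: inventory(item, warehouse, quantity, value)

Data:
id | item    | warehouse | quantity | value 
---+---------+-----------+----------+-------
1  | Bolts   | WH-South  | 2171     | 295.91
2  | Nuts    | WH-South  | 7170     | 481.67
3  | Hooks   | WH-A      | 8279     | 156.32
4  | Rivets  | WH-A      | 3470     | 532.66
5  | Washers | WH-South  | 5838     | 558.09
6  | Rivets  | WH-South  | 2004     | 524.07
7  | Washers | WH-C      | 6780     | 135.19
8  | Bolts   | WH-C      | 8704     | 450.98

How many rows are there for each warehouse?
SELECT warehouse, COUNT(*) as count
FROM inventory
GROUP BY warehouse

Result:
  WH-A: 2
  WH-C: 2
  WH-South: 4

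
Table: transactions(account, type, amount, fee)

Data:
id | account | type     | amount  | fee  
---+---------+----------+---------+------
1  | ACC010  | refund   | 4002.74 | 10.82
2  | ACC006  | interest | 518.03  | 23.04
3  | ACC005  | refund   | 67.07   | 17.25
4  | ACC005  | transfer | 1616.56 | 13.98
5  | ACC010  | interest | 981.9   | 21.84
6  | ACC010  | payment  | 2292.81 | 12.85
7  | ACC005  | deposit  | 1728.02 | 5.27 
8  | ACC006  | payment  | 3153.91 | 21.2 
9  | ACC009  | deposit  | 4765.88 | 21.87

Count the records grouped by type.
SELECT type, COUNT(*) as count
FROM transactions
GROUP BY type

Result:
  deposit: 2
  interest: 2
  payment: 2
  refund: 2
  transfer: 1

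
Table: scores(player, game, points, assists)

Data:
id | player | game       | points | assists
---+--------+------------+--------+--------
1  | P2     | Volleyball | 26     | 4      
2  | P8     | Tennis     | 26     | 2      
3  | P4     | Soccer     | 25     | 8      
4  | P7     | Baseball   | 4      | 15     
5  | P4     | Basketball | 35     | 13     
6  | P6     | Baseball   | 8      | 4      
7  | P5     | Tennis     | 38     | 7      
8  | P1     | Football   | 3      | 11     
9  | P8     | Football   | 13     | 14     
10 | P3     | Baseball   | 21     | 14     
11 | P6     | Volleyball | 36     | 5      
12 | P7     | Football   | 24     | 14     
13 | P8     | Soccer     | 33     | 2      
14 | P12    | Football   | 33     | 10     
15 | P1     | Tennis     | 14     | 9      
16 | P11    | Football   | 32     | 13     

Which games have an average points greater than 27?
SELECT game, AVG(points)
FROM scores
GROUP BY game
HAVING AVG(points) > 27

Result:
  Basketball: avg=35.00
  Soccer: avg=29.00
  Volleyball: avg=31.00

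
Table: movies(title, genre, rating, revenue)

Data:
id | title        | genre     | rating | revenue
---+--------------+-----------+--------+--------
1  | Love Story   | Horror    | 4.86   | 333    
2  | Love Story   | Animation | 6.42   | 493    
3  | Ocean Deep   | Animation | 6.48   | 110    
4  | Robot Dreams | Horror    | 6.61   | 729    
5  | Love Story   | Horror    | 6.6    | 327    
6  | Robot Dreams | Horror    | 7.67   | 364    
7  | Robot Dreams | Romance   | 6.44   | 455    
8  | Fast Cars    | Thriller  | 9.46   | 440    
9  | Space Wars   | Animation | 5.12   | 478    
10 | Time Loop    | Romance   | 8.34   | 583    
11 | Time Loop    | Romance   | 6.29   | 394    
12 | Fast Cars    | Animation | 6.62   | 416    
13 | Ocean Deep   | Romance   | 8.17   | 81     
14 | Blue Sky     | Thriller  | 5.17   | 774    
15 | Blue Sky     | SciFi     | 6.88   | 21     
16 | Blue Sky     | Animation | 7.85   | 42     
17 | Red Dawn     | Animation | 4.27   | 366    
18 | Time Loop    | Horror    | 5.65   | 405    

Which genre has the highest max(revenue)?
SELECT genre, MAX(revenue) as val
FROM movies
GROUP BY genre
ORDER BY val DESC
LIMIT 1

Result: Thriller with max(revenue) = 774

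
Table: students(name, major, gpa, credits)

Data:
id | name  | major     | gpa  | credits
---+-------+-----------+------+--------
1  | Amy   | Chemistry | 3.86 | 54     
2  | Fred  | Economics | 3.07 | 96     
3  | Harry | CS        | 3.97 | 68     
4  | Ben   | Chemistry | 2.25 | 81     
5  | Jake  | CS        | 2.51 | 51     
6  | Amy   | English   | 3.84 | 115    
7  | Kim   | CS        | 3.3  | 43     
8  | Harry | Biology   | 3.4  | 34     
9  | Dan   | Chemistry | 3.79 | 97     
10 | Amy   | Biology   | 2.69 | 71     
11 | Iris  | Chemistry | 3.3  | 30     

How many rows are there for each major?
SELECT major, COUNT(*) as count
FROM students
GROUP BY major

Result:
  Biology: 2
  CS: 3
  Chemistry: 4
  Economics: 1
  English: 1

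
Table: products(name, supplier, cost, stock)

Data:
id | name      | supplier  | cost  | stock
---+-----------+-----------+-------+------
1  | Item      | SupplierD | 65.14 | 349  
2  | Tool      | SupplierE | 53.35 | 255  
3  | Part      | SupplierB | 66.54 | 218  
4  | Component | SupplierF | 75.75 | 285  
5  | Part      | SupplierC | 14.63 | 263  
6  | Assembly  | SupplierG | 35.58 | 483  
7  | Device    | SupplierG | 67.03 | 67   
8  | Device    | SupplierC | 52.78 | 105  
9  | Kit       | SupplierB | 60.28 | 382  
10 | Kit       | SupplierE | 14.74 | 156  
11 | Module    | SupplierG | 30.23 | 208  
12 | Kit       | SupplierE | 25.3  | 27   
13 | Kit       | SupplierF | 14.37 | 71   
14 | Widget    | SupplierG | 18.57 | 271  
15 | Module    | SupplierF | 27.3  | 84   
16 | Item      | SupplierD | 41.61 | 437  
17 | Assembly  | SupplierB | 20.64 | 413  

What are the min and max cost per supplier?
SELECT supplier, MIN(cost), MAX(cost)
FROM products
GROUP BY supplier

Result:
  SupplierB: min=20.64, max=66.54
  SupplierC: min=14.63, max=52.78
  SupplierD: min=41.61, max=65.14
  SupplierE: min=14.74, max=53.35
  SupplierF: min=14.37, max=75.75
  SupplierG: min=18.57, max=67.03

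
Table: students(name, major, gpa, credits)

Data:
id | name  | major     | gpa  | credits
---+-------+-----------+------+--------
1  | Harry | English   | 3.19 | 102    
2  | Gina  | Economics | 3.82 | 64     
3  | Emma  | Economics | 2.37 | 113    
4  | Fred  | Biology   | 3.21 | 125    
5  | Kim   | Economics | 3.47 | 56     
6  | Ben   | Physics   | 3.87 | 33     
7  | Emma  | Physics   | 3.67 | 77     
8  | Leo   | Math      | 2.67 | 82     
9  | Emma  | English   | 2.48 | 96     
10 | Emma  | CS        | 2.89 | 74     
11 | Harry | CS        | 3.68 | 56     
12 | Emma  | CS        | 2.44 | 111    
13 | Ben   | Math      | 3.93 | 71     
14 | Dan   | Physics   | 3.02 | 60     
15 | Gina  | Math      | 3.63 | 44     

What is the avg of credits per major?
SELECT major, AVG(credits) as result
FROM students
GROUP BY major

Result:
  Biology: 125.00
  CS: 80.33
  Economics: 77.67
  English: 99.00
  Math: 65.67
  Physics: 56.67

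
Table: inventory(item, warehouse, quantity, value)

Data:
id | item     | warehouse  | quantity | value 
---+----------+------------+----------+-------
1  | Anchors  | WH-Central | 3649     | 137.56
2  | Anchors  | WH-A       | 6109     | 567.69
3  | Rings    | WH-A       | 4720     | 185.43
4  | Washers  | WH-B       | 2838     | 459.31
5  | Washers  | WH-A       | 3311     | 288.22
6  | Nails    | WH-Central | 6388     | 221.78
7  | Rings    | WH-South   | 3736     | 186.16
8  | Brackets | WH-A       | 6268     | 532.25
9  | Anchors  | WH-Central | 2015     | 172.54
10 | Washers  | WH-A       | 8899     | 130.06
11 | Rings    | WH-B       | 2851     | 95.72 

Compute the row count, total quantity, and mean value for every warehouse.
SELECT warehouse,
       COUNT(*) as cnt,
       SUM(quantity) as total_quantity,
       AVG(value) as avg_value
FROM inventory
GROUP BY warehouse

Result:
  WH-A: 5 records, 29307 total quantity, 340.73 avg value
  WH-B: 2 records, 5689 total quantity, 277.52 avg value
  WH-Central: 3 records, 12052 total quantity, 177.29 avg value
  WH-South: 1 records, 3736 total quantity, 186.16 avg value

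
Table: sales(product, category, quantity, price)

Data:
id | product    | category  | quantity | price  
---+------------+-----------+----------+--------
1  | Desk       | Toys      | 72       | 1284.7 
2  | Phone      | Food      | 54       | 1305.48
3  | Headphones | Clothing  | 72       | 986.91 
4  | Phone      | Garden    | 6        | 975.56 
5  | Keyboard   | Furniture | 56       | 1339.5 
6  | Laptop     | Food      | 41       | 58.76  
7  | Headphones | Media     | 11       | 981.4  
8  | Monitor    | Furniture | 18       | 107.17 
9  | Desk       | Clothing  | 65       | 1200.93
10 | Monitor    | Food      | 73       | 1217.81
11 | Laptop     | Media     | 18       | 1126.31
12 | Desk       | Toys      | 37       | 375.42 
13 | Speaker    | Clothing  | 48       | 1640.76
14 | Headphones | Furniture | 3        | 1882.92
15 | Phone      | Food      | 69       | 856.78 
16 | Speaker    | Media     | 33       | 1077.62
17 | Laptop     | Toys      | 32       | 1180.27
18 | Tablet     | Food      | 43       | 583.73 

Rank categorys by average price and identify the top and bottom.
SELECT category, AVG(price)
FROM sales
GROUP BY category
ORDER BY AVG(price)

All groups:
  Food: 804.51
  Toys: 946.80
  Garden: 975.56
  Media: 1061.78
  Furniture: 1109.86
  Clothing: 1276.20

Highest: Clothing (1276.20)
Lowest: Food (804.51)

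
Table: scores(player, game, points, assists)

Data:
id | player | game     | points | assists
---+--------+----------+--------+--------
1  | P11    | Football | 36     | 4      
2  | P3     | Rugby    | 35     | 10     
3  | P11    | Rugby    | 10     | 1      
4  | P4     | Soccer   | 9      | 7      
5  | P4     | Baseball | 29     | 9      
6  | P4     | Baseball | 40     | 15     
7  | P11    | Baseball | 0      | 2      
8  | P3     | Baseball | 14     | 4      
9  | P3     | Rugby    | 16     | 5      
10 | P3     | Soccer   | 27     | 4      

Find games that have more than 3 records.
SELECT game, COUNT(*) as cnt
FROM scores
GROUP BY game
HAVING COUNT(*) > 3

Result:
  Baseball: 4

Note: HAVING filters groups after aggregation, WHERE filters rows before.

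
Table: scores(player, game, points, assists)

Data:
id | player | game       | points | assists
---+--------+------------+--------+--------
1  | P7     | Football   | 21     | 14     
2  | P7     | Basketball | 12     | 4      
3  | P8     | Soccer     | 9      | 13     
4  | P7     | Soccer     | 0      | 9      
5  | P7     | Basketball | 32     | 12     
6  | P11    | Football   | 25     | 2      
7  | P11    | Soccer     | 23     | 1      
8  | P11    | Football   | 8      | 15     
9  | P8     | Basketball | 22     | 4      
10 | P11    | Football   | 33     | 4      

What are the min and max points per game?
SELECT game, MIN(points), MAX(points)
FROM scores
GROUP BY game

Result:
  Basketball: min=12, max=32
  Football: min=8, max=33
  Soccer: min=0, max=23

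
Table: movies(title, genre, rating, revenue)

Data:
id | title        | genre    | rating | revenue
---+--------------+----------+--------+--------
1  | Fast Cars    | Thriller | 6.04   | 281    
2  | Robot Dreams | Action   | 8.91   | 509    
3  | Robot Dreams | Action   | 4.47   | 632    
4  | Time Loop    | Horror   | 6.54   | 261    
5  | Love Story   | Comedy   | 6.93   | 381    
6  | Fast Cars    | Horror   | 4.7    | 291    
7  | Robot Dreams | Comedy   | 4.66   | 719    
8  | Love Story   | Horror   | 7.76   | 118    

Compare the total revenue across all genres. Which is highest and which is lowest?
SELECT genre, SUM(revenue)
FROM movies
GROUP BY genre
ORDER BY SUM(revenue)

All groups:
  Thriller: 281
  Horror: 670
  Comedy: 1100
  Action: 1141

Highest: Action (1141)
Lowest: Thriller (281)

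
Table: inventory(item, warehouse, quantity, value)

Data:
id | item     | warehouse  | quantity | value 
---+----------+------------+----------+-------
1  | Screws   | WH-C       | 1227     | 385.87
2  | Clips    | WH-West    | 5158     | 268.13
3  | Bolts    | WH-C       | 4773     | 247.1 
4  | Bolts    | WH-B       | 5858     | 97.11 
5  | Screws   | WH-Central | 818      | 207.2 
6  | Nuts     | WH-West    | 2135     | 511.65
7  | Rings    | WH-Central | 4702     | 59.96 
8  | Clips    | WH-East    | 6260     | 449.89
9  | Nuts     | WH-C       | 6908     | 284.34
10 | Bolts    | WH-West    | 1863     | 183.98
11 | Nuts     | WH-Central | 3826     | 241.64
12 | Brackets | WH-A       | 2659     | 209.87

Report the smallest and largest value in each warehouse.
SELECT warehouse, MIN(value), MAX(value)
FROM inventory
GROUP BY warehouse

Result:
  WH-A: min=209.87, max=209.87
  WH-B: min=97.11, max=97.11
  WH-C: min=247.10, max=385.87
  WH-Central: min=59.96, max=241.64
  WH-East: min=449.89, max=449.89
  WH-West: min=183.98, max=511.65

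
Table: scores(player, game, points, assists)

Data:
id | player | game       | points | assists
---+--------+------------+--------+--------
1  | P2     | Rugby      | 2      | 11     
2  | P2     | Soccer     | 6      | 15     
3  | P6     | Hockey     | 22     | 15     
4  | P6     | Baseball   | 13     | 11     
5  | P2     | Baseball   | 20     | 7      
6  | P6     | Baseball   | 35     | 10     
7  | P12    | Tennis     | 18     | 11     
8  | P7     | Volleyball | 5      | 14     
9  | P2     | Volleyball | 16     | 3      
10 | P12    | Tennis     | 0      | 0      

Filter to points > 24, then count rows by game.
SELECT game, COUNT(*)
FROM scores
WHERE points > 24
GROUP BY game

Note: WHERE filters rows before grouping.

Result:
  Baseball: 1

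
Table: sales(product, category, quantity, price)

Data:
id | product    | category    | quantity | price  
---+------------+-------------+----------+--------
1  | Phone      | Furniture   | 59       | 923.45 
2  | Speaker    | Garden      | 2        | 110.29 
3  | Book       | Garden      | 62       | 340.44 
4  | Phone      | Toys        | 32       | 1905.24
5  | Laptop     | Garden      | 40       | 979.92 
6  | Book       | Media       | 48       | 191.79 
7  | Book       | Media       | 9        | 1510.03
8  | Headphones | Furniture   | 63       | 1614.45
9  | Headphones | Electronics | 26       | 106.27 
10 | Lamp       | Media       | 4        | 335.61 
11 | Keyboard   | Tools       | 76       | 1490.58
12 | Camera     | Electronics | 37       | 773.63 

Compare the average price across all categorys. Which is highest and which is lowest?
SELECT category, AVG(price)
FROM sales
GROUP BY category
ORDER BY AVG(price)

All groups:
  Electronics: 439.95
  Garden: 476.88
  Media: 679.14
  Furniture: 1268.95
  Tools: 1490.58
  Toys: 1905.24

Highest: Toys (1905.24)
Lowest: Electronics (439.95)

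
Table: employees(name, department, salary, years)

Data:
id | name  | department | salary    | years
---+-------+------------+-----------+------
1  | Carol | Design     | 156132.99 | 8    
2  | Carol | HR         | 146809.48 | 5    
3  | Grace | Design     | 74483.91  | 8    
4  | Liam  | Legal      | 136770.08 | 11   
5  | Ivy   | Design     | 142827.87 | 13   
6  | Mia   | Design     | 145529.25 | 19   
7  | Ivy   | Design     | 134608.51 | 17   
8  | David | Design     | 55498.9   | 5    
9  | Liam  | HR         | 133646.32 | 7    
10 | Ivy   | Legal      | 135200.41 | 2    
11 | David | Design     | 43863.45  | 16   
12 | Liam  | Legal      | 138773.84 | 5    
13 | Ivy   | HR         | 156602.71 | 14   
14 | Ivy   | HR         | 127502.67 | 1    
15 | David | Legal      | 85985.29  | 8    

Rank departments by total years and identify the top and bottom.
SELECT department, SUM(years)
FROM employees
GROUP BY department
ORDER BY SUM(years)

All groups:
  Legal: 26
  HR: 27
  Design: 86

Highest: Design (86)
Lowest: Legal (26)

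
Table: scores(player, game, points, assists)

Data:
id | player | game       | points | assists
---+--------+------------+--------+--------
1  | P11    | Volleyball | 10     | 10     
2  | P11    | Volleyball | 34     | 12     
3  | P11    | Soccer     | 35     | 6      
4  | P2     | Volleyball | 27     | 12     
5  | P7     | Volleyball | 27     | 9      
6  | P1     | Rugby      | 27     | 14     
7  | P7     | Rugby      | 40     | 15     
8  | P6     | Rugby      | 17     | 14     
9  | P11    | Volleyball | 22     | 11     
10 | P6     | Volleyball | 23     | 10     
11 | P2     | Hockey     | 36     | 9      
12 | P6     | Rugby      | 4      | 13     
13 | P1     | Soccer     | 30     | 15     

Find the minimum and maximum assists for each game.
SELECT game, MIN(assists), MAX(assists)
FROM scores
GROUP BY game

Result:
  Hockey: min=9, max=9
  Rugby: min=13, max=15
  Soccer: min=6, max=15
  Volleyball: min=9, max=12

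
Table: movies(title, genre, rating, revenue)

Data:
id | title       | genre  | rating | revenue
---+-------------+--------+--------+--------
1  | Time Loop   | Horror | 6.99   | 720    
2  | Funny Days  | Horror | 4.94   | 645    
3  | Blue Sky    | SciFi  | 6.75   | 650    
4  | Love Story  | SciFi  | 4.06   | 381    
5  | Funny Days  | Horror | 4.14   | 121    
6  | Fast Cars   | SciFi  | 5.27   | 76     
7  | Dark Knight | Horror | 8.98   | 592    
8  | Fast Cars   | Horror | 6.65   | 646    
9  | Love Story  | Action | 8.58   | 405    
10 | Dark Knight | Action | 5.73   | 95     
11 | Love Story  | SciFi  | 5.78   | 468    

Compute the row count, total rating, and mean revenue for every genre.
SELECT genre,
       COUNT(*) as cnt,
       SUM(rating) as total_rating,
       AVG(revenue) as avg_revenue
FROM movies
GROUP BY genre

Result:
  Action: 2 records, 14.31 total rating, 250.00 avg revenue
  Horror: 5 records, 31.70 total rating, 544.80 avg revenue
  SciFi: 4 records, 21.86 total rating, 393.75 avg revenue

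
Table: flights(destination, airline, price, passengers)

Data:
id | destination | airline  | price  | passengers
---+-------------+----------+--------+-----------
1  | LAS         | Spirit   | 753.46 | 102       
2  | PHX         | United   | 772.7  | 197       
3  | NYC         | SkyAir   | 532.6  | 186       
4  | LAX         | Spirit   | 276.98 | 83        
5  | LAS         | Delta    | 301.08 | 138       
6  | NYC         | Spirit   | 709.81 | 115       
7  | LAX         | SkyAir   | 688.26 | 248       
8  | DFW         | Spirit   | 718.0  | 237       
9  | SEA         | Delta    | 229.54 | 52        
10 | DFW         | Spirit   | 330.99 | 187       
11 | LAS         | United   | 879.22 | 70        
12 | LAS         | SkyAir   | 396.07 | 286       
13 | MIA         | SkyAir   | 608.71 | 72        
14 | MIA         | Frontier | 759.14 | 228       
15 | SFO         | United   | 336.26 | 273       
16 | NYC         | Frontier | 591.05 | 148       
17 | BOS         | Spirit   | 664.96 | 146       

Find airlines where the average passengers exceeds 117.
SELECT airline, AVG(passengers)
FROM flights
GROUP BY airline
HAVING AVG(passengers) > 117

Result:
  Frontier: avg=188.00
  SkyAir: avg=198.00
  Spirit: avg=145.00
  United: avg=180.00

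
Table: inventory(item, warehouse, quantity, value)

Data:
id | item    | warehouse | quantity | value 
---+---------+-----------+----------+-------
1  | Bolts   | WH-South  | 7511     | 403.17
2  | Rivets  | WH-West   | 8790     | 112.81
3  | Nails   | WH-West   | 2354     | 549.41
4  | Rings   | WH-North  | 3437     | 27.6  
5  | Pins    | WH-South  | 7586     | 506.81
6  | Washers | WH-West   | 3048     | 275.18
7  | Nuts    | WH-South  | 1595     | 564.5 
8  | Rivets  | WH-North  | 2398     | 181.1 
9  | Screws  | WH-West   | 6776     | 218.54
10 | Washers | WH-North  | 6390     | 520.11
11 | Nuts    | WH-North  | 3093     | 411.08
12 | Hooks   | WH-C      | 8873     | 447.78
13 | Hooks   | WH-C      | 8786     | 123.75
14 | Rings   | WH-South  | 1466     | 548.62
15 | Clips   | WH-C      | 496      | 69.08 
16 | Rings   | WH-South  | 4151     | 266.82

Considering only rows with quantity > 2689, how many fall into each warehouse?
SELECT warehouse, COUNT(*)
FROM inventory
WHERE quantity > 2689
GROUP BY warehouse

Note: WHERE filters rows before grouping.

Result:
  WH-C: 2
  WH-North: 3
  WH-South: 3
  WH-West: 3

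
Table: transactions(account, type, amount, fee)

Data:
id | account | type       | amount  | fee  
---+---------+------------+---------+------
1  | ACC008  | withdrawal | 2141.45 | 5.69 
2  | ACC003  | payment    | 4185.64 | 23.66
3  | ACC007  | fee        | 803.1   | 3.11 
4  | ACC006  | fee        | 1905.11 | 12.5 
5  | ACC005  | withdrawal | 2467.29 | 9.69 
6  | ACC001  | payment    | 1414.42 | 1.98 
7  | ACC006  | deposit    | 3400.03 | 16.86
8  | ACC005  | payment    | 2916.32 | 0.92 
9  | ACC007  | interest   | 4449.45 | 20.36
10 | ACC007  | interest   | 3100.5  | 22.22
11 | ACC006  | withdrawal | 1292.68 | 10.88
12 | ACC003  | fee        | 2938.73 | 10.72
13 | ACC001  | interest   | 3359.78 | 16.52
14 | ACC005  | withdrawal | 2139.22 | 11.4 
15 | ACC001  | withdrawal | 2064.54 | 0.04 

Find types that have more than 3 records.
SELECT type, COUNT(*) as cnt
FROM transactions
GROUP BY type
HAVING COUNT(*) > 3

Result:
  withdrawal: 5

Note: HAVING filters groups after aggregation, WHERE filters rows before.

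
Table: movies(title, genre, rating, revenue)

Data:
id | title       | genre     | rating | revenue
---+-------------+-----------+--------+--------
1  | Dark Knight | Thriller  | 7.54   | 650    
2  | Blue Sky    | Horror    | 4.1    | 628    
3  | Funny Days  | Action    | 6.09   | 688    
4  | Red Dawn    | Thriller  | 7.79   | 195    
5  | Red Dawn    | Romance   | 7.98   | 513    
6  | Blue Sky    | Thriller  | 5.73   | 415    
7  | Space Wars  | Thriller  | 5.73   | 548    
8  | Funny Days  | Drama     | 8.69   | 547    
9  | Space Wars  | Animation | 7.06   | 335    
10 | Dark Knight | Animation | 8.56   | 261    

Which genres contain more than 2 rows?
SELECT genre, COUNT(*) as cnt
FROM movies
GROUP BY genre
HAVING COUNT(*) > 2

Result:
  Thriller: 4

Note: HAVING filters groups after aggregation, WHERE filters rows before.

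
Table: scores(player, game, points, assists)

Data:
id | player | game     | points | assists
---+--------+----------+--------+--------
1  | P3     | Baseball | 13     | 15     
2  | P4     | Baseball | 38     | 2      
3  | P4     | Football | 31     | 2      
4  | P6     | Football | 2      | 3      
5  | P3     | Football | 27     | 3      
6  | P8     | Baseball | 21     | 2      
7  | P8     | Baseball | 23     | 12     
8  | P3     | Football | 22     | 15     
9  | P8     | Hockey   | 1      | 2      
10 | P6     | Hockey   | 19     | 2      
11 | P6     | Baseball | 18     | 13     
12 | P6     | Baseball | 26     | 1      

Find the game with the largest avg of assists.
SELECT game, AVG(assists) as val
FROM scores
GROUP BY game
ORDER BY val DESC
LIMIT 1

Result: Baseball with avg(assists) = 7.50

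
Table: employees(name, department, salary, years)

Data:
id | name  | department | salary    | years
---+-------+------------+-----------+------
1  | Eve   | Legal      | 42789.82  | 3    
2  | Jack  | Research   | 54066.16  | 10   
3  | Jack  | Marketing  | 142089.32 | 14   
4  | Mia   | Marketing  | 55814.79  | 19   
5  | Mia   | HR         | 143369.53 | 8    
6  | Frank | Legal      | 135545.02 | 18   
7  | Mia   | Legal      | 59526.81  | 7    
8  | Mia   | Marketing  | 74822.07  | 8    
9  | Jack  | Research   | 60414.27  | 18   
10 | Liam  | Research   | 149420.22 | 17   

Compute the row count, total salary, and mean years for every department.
SELECT department,
       COUNT(*) as cnt,
       SUM(salary) as total_salary,
       AVG(years) as avg_years
FROM employees
GROUP BY department

Result:
  HR: 1 records, 143369.53 total salary, 8.00 avg years
  Legal: 3 records, 237861.65 total salary, 9.33 avg years
  Marketing: 3 records, 272726.18 total salary, 13.67 avg years
  Research: 3 records, 263900.65 total salary, 15.00 avg years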